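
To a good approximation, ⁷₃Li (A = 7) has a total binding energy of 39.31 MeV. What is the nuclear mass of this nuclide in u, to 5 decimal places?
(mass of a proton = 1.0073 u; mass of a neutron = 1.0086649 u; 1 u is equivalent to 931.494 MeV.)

Mass defect = 39.31 MeV / (931.494 MeV/u) = 0.0422010 u
Constituent mass = 3(1.0073) + 4(1.0086649) = 7.0565596 u
Nuclear mass = 7.0565596 − 0.0422010 = 7.0143586 u ≈ 7.01436 u (to 5 decimal places)

7.01436 u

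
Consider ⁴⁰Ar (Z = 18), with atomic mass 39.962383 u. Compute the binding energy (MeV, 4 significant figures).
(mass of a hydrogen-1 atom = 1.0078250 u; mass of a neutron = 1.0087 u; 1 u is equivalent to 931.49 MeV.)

344.5 MeV

Σm = 18·m(¹H) + 22·m_n = 18.1408500 + 22.1914 = 40.3322500 u
Δm = 40.3322500 − 39.962383 = 0.3698670 u
Converting to energy: 0.3698670 u × 931.49 MeV/u = 344.527 MeV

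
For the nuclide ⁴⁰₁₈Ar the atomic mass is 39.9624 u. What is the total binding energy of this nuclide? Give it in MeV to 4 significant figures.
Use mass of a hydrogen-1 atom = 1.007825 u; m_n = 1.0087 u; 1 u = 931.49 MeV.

Z = 18, so N = A − Z = 40 − 18 = 22.
Total constituent mass: 18 × 1.007825 + 22 × 1.0087 = 40.332250 u
Mass defect Δm = 40.332250 − 39.9624 = 0.369850 u
Converting to energy: 0.369850 u × 931.49 MeV/u = 344.512 MeV

344.5 MeV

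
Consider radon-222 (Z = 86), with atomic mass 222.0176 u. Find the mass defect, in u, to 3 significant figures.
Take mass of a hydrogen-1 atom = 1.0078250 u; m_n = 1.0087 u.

1.84 u

Z = 86, so N = A − Z = 222 − 86 = 136.
Mass of separated nucleons = 86(1.0078250) + 136(1.0087) = 86.6729500 + 137.1832 = 223.8561500 u
Δm = 223.8561500 − 222.0176 = 1.8385500 u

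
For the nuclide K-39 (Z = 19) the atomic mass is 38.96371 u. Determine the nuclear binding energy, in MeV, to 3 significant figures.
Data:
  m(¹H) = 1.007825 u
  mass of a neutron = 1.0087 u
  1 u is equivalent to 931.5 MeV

334 MeV

The nucleus contains 19 protons and 39 − 19 = 20 neutrons.
Σm = 19·m(¹H) + 20·m_n = 19.148675 + 20.1740 = 39.322675 u
Δm = 39.322675 − 38.96371 = 0.358965 u
Binding energy = Δm·c² = 0.358965 × 931.5 MeV/u = 334.376 MeV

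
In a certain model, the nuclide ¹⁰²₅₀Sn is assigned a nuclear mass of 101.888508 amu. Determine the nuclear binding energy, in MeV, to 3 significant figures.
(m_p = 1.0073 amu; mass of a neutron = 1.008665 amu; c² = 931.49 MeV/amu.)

864 MeV

With 50 protons and 52 neutrons (A = 102):
Mass of separated nucleons = 50(1.0073) + 52(1.008665) = 50.3650 + 52.450580 = 102.815580 amu
Δm = 102.815580 − 101.888508 = 0.927072 amu
Converting to energy: 0.927072 amu × 931.49 MeV/amu = 863.558 MeV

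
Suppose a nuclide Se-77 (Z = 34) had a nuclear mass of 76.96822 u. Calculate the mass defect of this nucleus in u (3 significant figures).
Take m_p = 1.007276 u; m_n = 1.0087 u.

0.653 u

The nucleus contains 34 protons and 77 − 34 = 43 neutrons.
Σm = 34·m_p + 43·m_n = 34.247384 + 43.3741 = 77.621484 u
Mass defect Δm = 77.621484 − 76.96822 = 0.653264 u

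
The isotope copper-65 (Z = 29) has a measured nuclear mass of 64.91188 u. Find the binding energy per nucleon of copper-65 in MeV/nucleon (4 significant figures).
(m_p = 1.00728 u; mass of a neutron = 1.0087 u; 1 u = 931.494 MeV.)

8.777 MeV/nucleon

Mass of separated nucleons = 29(1.00728) + 36(1.0087) = 29.21112 + 36.3132 = 65.52432 u
Δm = 65.52432 − 64.91188 = 0.61244 u
E_B = 0.61244 × 931.494 = 570.484 MeV
Dividing by A = 65 gives 8.777 MeV per nucleon.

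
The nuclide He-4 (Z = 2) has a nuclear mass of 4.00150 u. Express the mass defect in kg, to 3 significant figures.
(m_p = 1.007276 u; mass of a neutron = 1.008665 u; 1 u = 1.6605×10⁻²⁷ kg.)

5.04e-29 kg

Total constituent mass: 2 × 1.007276 + 2 × 1.008665 = 4.031882 u
The mass defect is 4.031882 − 4.00150 = 0.030382 u.
In SI units: 0.030382 u × 1.6605×10⁻²⁷ kg/u = 5.0449e-29 kg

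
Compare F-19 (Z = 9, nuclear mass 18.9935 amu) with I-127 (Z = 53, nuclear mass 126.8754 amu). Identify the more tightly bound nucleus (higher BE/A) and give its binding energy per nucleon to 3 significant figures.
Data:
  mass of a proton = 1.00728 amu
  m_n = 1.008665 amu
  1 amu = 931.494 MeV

F-19: Σm = 9(1.00728) + 10(1.008665) = 19.152170 amu; Δm = 0.158670 amu; E_B = 147.80 MeV; E_B/A = 7.779 MeV
I-127: Σm = 53(1.00728) + 74(1.008665) = 128.027050 amu; Δm = 1.151650 amu; E_B = 1072.8 MeV; E_B/A = 8.447 MeV
I-127 has the higher binding energy per nucleon, so it is the more tightly bound nucleus.

I-127; 8.45 MeV/nucleon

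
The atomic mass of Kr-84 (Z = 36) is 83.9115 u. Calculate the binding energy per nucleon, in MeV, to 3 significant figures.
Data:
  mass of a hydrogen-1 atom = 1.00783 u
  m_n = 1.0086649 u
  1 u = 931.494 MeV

With 36 protons and 48 neutrons (A = 84):
Σm = 36·m(¹H) + 48·m_n = 36.28188 + 48.4159152 = 84.6977952 u
Δm = 84.6977952 − 83.9115 = 0.7862952 u
Binding energy = Δm·c² = 0.7862952 × 931.494 MeV/u = 732.429 MeV
Per nucleon: 732.429 / 84 = 8.719 MeV

8.72 MeV/nucleon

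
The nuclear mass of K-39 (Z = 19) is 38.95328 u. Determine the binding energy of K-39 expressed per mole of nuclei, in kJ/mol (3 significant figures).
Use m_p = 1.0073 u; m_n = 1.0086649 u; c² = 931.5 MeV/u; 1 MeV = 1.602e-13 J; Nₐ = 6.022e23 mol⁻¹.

With 19 protons and 20 neutrons (A = 39):
Total constituent mass: 19 × 1.0073 + 20 × 1.0086649 = 39.3119980 u
Mass defect Δm = 39.3119980 − 38.95328 = 0.3587180 u
Converting to energy: 0.3587180 u × 931.5 MeV/u = 334.146 MeV
Per nucleus in joules: 334.146 MeV × 1.602e-13 J/MeV = 5.3530e-11 J
Per mole: 5.3530e-11 J × 6.022e23 mol⁻¹ = 3.2236e+13 J/mol

3.22e+10 kJ/mol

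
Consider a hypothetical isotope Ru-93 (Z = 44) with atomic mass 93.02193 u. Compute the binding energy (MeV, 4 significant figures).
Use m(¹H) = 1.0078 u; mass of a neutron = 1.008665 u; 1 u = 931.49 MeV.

694.8 MeV

Z = 44, so N = A − Z = 93 − 44 = 49.
Mass of separated nucleons = 44(1.0078) + 49(1.008665) = 44.3432 + 49.424585 = 93.767785 u
Δm = 93.767785 − 93.02193 = 0.745855 u
Binding energy = Δm·c² = 0.745855 × 931.49 MeV/u = 694.756 MeV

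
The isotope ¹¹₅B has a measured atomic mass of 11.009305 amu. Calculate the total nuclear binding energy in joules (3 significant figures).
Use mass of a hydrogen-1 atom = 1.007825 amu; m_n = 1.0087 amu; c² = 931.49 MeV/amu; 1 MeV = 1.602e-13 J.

1.22e-11 J

Mass of separated nucleons = 5(1.007825) + 6(1.0087) = 5.039125 + 6.0522 = 11.091325 amu
Mass defect Δm = 11.091325 − 11.009305 = 0.082020 amu
E_B = 0.082020 × 931.49 = 76.4008 MeV
In joules: 76.4008 MeV × 1.602e-13 J/MeV = 1.2239e-11 J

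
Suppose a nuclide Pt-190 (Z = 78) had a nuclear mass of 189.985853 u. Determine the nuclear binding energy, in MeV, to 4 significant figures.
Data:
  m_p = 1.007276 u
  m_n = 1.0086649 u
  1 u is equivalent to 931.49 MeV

1446 MeV

Σm = 78·m_p + 112·m_n = 78.567528 + 112.9704688 = 191.5379968 u
The mass defect is 191.5379968 − 189.985853 = 1.5521438 u.
Binding energy = Δm·c² = 1.5521438 × 931.49 MeV/u = 1445.81 MeV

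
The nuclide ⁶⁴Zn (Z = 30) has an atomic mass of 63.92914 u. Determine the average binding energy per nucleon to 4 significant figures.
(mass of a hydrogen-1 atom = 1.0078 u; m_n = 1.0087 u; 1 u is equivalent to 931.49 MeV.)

The nucleus contains 30 protons and 64 − 30 = 34 neutrons.
Σm = 30·m(¹H) + 34·m_n = 30.2340 + 34.2958 = 64.5298 u
Mass defect Δm = 64.5298 − 63.92914 = 0.60066 u
Binding energy = Δm·c² = 0.60066 × 931.49 MeV/u = 559.509 MeV
Per nucleon: 559.509 / 64 = 8.742 MeV

8.742 MeV/nucleon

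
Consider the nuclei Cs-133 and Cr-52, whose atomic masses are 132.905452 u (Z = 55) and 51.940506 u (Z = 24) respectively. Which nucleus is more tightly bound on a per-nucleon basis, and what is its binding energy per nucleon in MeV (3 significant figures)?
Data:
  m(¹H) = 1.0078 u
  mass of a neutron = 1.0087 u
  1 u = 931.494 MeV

Cs-133: Σm = 55(1.0078) + 78(1.0087) = 134.1076 u; Δm = 1.202148 u; E_B = 1119.8 MeV; E_B/A = 8.420 MeV
Cr-52: Σm = 24(1.0078) + 28(1.0087) = 52.4308 u; Δm = 0.490294 u; E_B = 456.71 MeV; E_B/A = 8.783 MeV
Cr-52 has the higher binding energy per nucleon, so it is the more tightly bound nucleus.

Cr-52; 8.78 MeV/nucleon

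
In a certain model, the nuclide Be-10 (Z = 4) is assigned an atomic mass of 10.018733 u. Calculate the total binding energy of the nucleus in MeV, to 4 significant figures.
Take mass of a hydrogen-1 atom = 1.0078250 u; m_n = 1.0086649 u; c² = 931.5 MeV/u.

With 4 protons and 6 neutrons (A = 10):
Total constituent mass: 4 × 1.0078250 + 6 × 1.0086649 = 10.0832894 u
Mass defect Δm = 10.0832894 − 10.018733 = 0.0645564 u
Converting to energy: 0.0645564 u × 931.5 MeV/u = 60.1343 MeV

60.13 MeV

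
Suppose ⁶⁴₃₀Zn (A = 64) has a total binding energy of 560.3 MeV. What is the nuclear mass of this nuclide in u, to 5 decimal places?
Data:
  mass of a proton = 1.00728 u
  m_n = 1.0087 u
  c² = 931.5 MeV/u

63.91270 u

Mass defect = 560.3 MeV / (931.5 MeV/u) = 0.6015030 u
Constituent mass = 30(1.00728) + 34(1.0087) = 64.51420 u
Nuclear mass = 64.51420 − 0.6015030 = 63.9126970 u ≈ 63.91270 u (to 5 decimal places)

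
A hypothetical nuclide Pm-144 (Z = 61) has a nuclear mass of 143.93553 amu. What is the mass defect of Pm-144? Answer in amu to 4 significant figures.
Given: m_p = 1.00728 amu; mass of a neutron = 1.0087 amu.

With 61 protons and 83 neutrons (A = 144):
Σm = 61·m_p + 83·m_n = 61.44408 + 83.7221 = 145.16618 amu
Δm = 145.16618 − 143.93553 = 1.23065 amu

1.231 amu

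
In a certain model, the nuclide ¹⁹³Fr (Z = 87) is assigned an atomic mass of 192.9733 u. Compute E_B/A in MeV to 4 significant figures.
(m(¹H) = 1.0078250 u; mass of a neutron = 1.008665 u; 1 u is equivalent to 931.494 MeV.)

Z = 87, so N = A − Z = 193 − 87 = 106.
Σm = 87·m(¹H) + 106·m_n = 87.6807750 + 106.918490 = 194.5992650 u
Δm = 194.5992650 − 192.9733 = 1.6259650 u
Binding energy = Δm·c² = 1.6259650 × 931.494 MeV/u = 1514.58 MeV
BE/A = 1514.58 MeV / 193 = 7.848 MeV/nucleon

7.848 MeV/nucleon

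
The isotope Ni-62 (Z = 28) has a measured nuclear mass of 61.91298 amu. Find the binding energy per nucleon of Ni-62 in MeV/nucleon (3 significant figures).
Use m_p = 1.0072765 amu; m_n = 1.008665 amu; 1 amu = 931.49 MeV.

Z = 28, so N = A − Z = 62 − 28 = 34.
Total constituent mass: 28 × 1.0072765 + 34 × 1.008665 = 62.4983520 amu
Mass defect Δm = 62.4983520 − 61.91298 = 0.5853720 amu
E_B = 0.5853720 × 931.49 = 545.268 MeV
Dividing by A = 62 gives 8.7946 MeV per nucleon.

8.79 MeV/nucleon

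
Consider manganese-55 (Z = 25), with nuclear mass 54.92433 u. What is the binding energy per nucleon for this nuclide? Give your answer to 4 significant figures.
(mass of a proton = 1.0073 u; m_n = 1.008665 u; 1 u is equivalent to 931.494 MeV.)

With 25 protons and 30 neutrons (A = 55):
Mass of separated nucleons = 25(1.0073) + 30(1.008665) = 25.1825 + 30.259950 = 55.442450 u
Δm = 55.442450 − 54.92433 = 0.518120 u
E_B = 0.518120 × 931.494 = 482.626 MeV
Per nucleon: 482.626 / 55 = 8.775 MeV

8.775 MeV/nucleon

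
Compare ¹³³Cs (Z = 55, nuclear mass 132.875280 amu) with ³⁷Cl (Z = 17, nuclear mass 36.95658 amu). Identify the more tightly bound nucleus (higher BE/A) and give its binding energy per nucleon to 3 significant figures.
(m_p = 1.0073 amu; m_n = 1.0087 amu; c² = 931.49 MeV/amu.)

³⁷Cl; 8.60 MeV/nucleon

¹³³Cs: Σm = 55(1.0073) + 78(1.0087) = 134.0801 amu; Δm = 1.204820 amu; E_B = 1122.3 MeV; E_B/A = 8.438 MeV
³⁷Cl: Σm = 17(1.0073) + 20(1.0087) = 37.2981 amu; Δm = 0.34152 amu; E_B = 318.12 MeV; E_B/A = 8.598 MeV
³⁷Cl has the higher binding energy per nucleon, so it is the more tightly bound nucleus.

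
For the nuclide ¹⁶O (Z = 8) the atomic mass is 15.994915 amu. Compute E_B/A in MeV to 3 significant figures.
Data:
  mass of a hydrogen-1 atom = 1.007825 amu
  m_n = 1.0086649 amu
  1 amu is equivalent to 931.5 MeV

The nucleus contains 8 protons and 16 − 8 = 8 neutrons.
Mass of separated nucleons = 8(1.007825) + 8(1.0086649) = 8.062600 + 8.0693192 = 16.1319192 amu
Mass defect Δm = 16.1319192 − 15.994915 = 0.1370042 amu
Binding energy = Δm·c² = 0.1370042 × 931.5 MeV/amu = 127.619 MeV
Per nucleon: 127.619 / 16 = 7.976 MeV

7.98 MeV/nucleon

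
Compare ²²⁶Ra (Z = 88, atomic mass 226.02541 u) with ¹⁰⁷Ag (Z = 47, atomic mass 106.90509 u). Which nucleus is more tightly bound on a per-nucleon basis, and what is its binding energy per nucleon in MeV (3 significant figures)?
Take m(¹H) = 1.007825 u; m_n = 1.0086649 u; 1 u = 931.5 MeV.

¹⁰⁷Ag; 8.55 MeV/nucleon

²²⁶Ra: Σm = 88(1.007825) + 138(1.0086649) = 227.8843562 u; Δm = 1.8589462 u; E_B = 1731.6 MeV; E_B/A = 7.662 MeV
¹⁰⁷Ag: Σm = 47(1.007825) + 60(1.0086649) = 107.8876690 u; Δm = 0.9825790 u; E_B = 915.27 MeV; E_B/A = 8.554 MeV
¹⁰⁷Ag has the higher binding energy per nucleon, so it is the more tightly bound nucleus.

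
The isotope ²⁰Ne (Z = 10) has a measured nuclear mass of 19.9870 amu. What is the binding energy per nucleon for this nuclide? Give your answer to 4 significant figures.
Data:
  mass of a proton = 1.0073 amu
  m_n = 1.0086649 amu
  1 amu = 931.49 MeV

8.041 MeV/nucleon

Total constituent mass: 10 × 1.0073 + 10 × 1.0086649 = 20.1596490 amu
Δm = 20.1596490 − 19.9870 = 0.1726490 amu
Binding energy = Δm·c² = 0.1726490 × 931.49 MeV/amu = 160.821 MeV
BE/A = 160.821 MeV / 20 = 8.041 MeV/nucleon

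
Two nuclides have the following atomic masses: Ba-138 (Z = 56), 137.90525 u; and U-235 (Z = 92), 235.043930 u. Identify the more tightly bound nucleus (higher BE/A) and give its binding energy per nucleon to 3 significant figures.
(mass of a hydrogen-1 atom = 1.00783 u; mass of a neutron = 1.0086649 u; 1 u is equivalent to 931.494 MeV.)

Ba-138: Σm = 56(1.00783) + 82(1.0086649) = 139.1490018 u; Δm = 1.2437518 u; E_B = 1158.5 MeV; E_B/A = 8.395 MeV
U-235: Σm = 92(1.00783) + 143(1.0086649) = 236.9594407 u; Δm = 1.9155107 u; E_B = 1784.3 MeV; E_B/A = 7.593 MeV
Ba-138 has the higher binding energy per nucleon, so it is the more tightly bound nucleus.

Ba-138; 8.40 MeV/nucleon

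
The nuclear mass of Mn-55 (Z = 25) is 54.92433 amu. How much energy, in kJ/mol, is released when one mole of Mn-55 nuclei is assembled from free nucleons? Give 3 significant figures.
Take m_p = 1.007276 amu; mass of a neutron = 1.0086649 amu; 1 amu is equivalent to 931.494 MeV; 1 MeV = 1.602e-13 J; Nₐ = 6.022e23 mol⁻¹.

4.65e+10 kJ/mol

With 25 protons and 30 neutrons (A = 55):
Total constituent mass: 25 × 1.007276 + 30 × 1.0086649 = 55.4418470 amu
Δm = 55.4418470 − 54.92433 = 0.5175170 amu
E_B = 0.5175170 × 931.494 = 482.064 MeV
Per nucleus in joules: 482.064 MeV × 1.602e-13 J/MeV = 7.7227e-11 J
Per mole: 7.7227e-11 J × 6.022e23 mol⁻¹ = 4.6506e+13 J/mol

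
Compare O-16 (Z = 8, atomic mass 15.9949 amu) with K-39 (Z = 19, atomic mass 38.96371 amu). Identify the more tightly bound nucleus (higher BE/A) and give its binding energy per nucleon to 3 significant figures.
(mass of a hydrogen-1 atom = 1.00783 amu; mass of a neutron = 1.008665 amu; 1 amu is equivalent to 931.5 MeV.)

O-16: Σm = 8(1.00783) + 8(1.008665) = 16.131960 amu; Δm = 0.137060 amu; E_B = 127.67 MeV; E_B/A = 7.979 MeV
K-39: Σm = 19(1.00783) + 20(1.008665) = 39.322070 amu; Δm = 0.358360 amu; E_B = 333.81 MeV; E_B/A = 8.559 MeV
K-39 has the higher binding energy per nucleon, so it is the more tightly bound nucleus.

K-39; 8.56 MeV/nucleon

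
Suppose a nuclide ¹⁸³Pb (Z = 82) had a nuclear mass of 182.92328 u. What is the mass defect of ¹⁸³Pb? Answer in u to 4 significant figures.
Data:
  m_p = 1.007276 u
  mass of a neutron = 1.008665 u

1.549 u

With 82 protons and 101 neutrons (A = 183):
Mass of separated nucleons = 82(1.007276) + 101(1.008665) = 82.596632 + 101.875165 = 184.471797 u
Mass defect Δm = 184.471797 − 182.92328 = 1.548517 u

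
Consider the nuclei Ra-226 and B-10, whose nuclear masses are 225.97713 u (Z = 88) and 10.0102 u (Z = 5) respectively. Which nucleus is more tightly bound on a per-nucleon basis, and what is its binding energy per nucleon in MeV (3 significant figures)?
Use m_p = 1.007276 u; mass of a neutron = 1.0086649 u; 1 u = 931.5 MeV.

Ra-226: Σm = 88(1.007276) + 138(1.0086649) = 227.8360442 u; Δm = 1.8589142 u; E_B = 1731.6 MeV; E_B/A = 7.662 MeV
B-10: Σm = 5(1.007276) + 5(1.0086649) = 10.0797045 u; Δm = 0.0695045 u; E_B = 64.743 MeV; E_B/A = 6.474 MeV
Ra-226 has the higher binding energy per nucleon, so it is the more tightly bound nucleus.

Ra-226; 7.66 MeV/nucleon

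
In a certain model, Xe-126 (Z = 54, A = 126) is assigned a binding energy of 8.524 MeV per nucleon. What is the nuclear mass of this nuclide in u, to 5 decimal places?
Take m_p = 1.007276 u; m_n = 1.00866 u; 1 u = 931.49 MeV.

Total binding energy = 126 × 8.524 = 1074.024 MeV
Mass defect = 1074.024 MeV / (931.49 MeV/u) = 1.1530172 u
Constituent mass = 54(1.007276) + 72(1.00866) = 127.016424 u
Nuclear mass = 127.016424 − 1.1530172 = 125.8634068 u ≈ 125.86341 u (to 5 decimal places)

125.86341 u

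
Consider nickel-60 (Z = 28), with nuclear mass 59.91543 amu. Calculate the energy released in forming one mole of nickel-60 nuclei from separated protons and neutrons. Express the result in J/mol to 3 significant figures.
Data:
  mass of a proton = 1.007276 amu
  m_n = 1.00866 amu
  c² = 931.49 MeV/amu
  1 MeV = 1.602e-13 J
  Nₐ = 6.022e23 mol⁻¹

5.08e+13 J/mol

Mass of separated nucleons = 28(1.007276) + 32(1.00866) = 28.203728 + 32.27712 = 60.480848 amu
Δm = 60.480848 − 59.91543 = 0.565418 amu
Binding energy = Δm·c² = 0.565418 × 931.49 MeV/amu = 526.681 MeV
Per nucleus in joules: 526.681 MeV × 1.602e-13 J/MeV = 8.4374e-11 J
Per mole: 8.4374e-11 J × 6.022e23 mol⁻¹ = 5.0810e+13 J/mol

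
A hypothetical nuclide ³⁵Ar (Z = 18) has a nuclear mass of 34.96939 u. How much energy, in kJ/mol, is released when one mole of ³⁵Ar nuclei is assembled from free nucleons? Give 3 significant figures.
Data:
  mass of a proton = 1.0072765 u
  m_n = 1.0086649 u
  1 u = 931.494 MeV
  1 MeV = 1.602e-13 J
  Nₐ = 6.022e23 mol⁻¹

2.78e+10 kJ/mol

Z = 18, so N = A − Z = 35 − 18 = 17.
Total constituent mass: 18 × 1.0072765 + 17 × 1.0086649 = 35.2782803 u
Mass defect Δm = 35.2782803 − 34.96939 = 0.3088903 u
Converting to energy: 0.3088903 u × 931.494 MeV/u = 287.729 MeV
Per nucleus in joules: 287.729 MeV × 1.602e-13 J/MeV = 4.6094e-11 J
Per mole: 4.6094e-11 J × 6.022e23 mol⁻¹ = 2.7758e+13 J/mol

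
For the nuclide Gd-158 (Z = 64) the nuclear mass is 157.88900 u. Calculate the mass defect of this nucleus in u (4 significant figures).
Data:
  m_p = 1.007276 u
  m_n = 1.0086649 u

Σm = 64·m_p + 94·m_n = 64.465664 + 94.8145006 = 159.2801646 u
Δm = 159.2801646 − 157.88900 = 1.3911646 u

1.391 u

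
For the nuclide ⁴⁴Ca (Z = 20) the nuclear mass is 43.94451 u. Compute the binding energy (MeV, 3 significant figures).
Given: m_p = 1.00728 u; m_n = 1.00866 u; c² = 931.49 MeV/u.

381 MeV

The nucleus contains 20 protons and 44 − 20 = 24 neutrons.
Σm = 20·m_p + 24·m_n = 20.14560 + 24.20784 = 44.35344 u
The mass defect is 44.35344 − 43.94451 = 0.40893 u.
E_B = 0.40893 × 931.49 = 380.914 MeV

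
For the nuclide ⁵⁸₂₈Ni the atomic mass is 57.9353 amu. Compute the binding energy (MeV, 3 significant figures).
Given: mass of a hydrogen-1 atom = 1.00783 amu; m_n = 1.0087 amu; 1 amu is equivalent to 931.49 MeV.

508 MeV

Z = 28, so N = A − Z = 58 − 28 = 30.
Total constituent mass: 28 × 1.00783 + 30 × 1.0087 = 58.48024 amu
Mass defect Δm = 58.48024 − 57.9353 = 0.54494 amu
Converting to energy: 0.54494 amu × 931.49 MeV/amu = 507.606 MeV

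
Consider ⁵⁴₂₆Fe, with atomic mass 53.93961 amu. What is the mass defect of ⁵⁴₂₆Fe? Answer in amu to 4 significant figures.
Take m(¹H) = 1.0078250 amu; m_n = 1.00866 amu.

0.5063 amu

Total constituent mass: 26 × 1.0078250 + 28 × 1.00866 = 54.4459300 amu
Δm = 54.4459300 − 53.93961 = 0.5063200 amu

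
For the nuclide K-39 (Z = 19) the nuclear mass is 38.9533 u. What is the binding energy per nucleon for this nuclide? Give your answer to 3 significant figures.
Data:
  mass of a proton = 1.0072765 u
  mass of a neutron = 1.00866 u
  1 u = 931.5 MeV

With 19 protons and 20 neutrons (A = 39):
Σm = 19·m_p + 20·m_n = 19.1382535 + 20.17320 = 39.3114535 u
The mass defect is 39.3114535 − 38.9533 = 0.3581535 u.
Binding energy = Δm·c² = 0.3581535 × 931.5 MeV/u = 333.620 MeV
Per nucleon: 333.620 / 39 = 8.554 MeV

8.55 MeV/nucleon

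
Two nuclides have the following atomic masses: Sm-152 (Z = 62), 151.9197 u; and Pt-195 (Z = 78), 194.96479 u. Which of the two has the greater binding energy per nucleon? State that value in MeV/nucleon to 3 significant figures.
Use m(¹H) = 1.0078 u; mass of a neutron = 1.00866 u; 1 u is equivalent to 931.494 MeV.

Sm-152: Σm = 62(1.0078) + 90(1.00866) = 153.26300 u; Δm = 1.34330 u; E_B = 1251.3 MeV; E_B/A = 8.232 MeV
Pt-195: Σm = 78(1.0078) + 117(1.00866) = 196.62162 u; Δm = 1.65683 u; E_B = 1543.3 MeV; E_B/A = 7.914 MeV
Sm-152 has the higher binding energy per nucleon, so it is the more tightly bound nucleus.

Sm-152; 8.23 MeV/nucleon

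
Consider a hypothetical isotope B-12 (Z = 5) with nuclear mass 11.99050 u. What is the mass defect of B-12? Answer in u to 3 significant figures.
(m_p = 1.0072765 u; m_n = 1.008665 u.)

0.107 u

With 5 protons and 7 neutrons (A = 12):
Σm = 5·m_p + 7·m_n = 5.0363825 + 7.060655 = 12.0970375 u
The mass defect is 12.0970375 − 11.99050 = 0.1065375 u.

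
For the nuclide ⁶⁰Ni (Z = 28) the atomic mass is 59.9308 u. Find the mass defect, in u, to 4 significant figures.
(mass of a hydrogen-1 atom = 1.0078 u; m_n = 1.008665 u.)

The nucleus contains 28 protons and 60 − 28 = 32 neutrons.
Mass of separated nucleons = 28(1.0078) + 32(1.008665) = 28.2184 + 32.277280 = 60.495680 u
The mass defect is 60.495680 − 59.9308 = 0.564880 u.

0.5649 u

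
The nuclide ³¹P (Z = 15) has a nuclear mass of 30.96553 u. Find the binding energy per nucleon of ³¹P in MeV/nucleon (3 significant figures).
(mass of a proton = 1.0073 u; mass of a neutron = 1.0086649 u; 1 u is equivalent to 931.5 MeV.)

8.49 MeV/nucleon

With 15 protons and 16 neutrons (A = 31):
Total constituent mass: 15 × 1.0073 + 16 × 1.0086649 = 31.2481384 u
Mass defect Δm = 31.2481384 − 30.96553 = 0.2826084 u
E_B = 0.2826084 × 931.5 = 263.250 MeV
BE/A = 263.250 MeV / 31 = 8.492 MeV/nucleon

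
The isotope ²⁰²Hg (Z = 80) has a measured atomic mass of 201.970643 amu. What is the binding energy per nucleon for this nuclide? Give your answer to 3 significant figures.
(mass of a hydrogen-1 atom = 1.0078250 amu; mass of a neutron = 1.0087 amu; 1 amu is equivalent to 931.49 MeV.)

Mass of separated nucleons = 80(1.0078250) + 122(1.0087) = 80.6260000 + 123.0614 = 203.6874000 amu
Δm = 203.6874000 − 201.970643 = 1.7167570 amu
Converting to energy: 1.7167570 amu × 931.49 MeV/amu = 1599.14 MeV
Dividing by A = 202 gives 7.917 MeV per nucleon.

7.92 MeV/nucleon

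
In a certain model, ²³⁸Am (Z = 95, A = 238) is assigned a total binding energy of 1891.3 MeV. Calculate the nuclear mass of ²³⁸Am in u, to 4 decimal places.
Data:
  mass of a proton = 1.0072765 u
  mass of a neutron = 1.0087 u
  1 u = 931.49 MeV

237.9050 u

Mass defect = 1891.3 MeV / (931.49 MeV/u) = 2.030403 u
Constituent mass = 95(1.0072765) + 143(1.0087) = 239.9353675 u
Nuclear mass = 239.9353675 − 2.030403 = 237.9049645 u ≈ 237.9050 u (to 4 decimal places)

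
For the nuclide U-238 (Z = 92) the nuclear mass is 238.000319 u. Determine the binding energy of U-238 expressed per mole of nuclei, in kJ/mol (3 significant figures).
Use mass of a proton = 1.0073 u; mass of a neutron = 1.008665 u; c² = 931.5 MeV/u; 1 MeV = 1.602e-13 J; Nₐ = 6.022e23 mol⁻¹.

Z = 92, so N = A − Z = 238 − 92 = 146.
Mass of separated nucleons = 92(1.0073) + 146(1.008665) = 92.6716 + 147.265090 = 239.936690 u
The mass defect is 239.936690 − 238.000319 = 1.936371 u.
Binding energy = Δm·c² = 1.936371 × 931.5 MeV/u = 1803.73 MeV
Per nucleus in joules: 1803.73 MeV × 1.602e-13 J/MeV = 2.8896e-10 J
Per mole: 2.8896e-10 J × 6.022e23 mol⁻¹ = 1.7401e+14 J/mol

1.74e+11 kJ/mol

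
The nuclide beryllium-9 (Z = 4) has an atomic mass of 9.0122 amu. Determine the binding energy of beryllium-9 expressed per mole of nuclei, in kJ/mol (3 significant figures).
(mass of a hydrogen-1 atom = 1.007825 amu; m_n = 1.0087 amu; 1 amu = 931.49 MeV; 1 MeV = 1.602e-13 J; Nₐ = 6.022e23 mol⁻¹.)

5.63e+09 kJ/mol

Mass of separated nucleons = 4(1.007825) + 5(1.0087) = 4.031300 + 5.0435 = 9.074800 amu
The mass defect is 9.074800 − 9.0122 = 0.062600 amu.
E_B = 0.062600 × 931.49 = 58.3113 MeV
Per nucleus in joules: 58.3113 MeV × 1.602e-13 J/MeV = 9.3415e-12 J
Per mole: 9.3415e-12 J × 6.022e23 mol⁻¹ = 5.6255e+12 J/mol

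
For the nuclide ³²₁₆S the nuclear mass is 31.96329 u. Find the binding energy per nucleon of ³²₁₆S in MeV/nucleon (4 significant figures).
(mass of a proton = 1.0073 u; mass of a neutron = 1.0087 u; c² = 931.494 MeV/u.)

8.521 MeV/nucleon

The nucleus contains 16 protons and 32 − 16 = 16 neutrons.
Total constituent mass: 16 × 1.0073 + 16 × 1.0087 = 32.2560 u
Δm = 32.2560 − 31.96329 = 0.29271 u
E_B = 0.29271 × 931.494 = 272.658 MeV
Per nucleon: 272.658 / 32 = 8.521 MeV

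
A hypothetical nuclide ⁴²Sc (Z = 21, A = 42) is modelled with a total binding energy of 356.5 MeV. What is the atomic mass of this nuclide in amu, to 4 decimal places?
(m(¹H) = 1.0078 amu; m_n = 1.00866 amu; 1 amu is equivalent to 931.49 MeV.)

Mass defect = 356.5 MeV / (931.49 MeV/amu) = 0.382720 amu
Constituent mass = 21(1.0078) + 21(1.00866) = 42.34566 amu
Atomic mass = 42.34566 − 0.382720 = 41.962940 amu ≈ 41.9629 amu (to 4 decimal places)

41.9629 amu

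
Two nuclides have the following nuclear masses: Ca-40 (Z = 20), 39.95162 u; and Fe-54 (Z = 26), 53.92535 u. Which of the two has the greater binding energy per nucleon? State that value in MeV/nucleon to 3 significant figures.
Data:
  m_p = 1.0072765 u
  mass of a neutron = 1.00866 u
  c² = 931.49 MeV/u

Ca-40: Σm = 20(1.0072765) + 20(1.00866) = 40.3187300 u; Δm = 0.3671100 u; E_B = 341.96 MeV; E_B/A = 8.549 MeV
Fe-54: Σm = 26(1.0072765) + 28(1.00866) = 54.4316690 u; Δm = 0.5063190 u; E_B = 471.63 MeV; E_B/A = 8.734 MeV
Fe-54 has the higher binding energy per nucleon, so it is the more tightly bound nucleus.

Fe-54; 8.73 MeV/nucleon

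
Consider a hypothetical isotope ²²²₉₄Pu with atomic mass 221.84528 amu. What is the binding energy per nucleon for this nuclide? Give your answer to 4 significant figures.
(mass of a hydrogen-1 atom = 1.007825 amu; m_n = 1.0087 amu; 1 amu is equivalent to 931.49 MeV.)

8.408 MeV/nucleon

The nucleus contains 94 protons and 222 − 94 = 128 neutrons.
Mass of separated nucleons = 94(1.007825) + 128(1.0087) = 94.735550 + 129.1136 = 223.849150 amu
The mass defect is 223.849150 − 221.84528 = 2.003870 amu.
E_B = 2.003870 × 931.49 = 1866.58 MeV
BE/A = 1866.58 MeV / 222 = 8.408 MeV/nucleon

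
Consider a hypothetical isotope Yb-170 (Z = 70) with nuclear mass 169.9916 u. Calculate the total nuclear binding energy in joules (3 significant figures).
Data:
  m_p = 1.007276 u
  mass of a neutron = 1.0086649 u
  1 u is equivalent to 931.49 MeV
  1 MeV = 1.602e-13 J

2.07e-10 J

Total constituent mass: 70 × 1.007276 + 100 × 1.0086649 = 171.3758100 u
The mass defect is 171.3758100 − 169.9916 = 1.3842100 u.
Binding energy = Δm·c² = 1.3842100 × 931.49 MeV/u = 1289.38 MeV
In joules: 1289.38 MeV × 1.602e-13 J/MeV = 2.0656e-10 J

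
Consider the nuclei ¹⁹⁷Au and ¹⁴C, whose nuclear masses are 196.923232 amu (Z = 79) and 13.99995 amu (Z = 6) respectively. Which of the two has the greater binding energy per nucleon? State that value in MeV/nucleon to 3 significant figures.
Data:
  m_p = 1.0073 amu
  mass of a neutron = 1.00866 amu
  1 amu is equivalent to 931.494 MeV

¹⁹⁷Au; 7.92 MeV/nucleon

¹⁹⁷Au: Σm = 79(1.0073) + 118(1.00866) = 198.59858 amu; Δm = 1.675348 amu; E_B = 1560.6 MeV; E_B/A = 7.922 MeV
¹⁴C: Σm = 6(1.0073) + 8(1.00866) = 14.11308 amu; Δm = 0.11313 amu; E_B = 105.38 MeV; E_B/A = 7.527 MeV
¹⁹⁷Au has the higher binding energy per nucleon, so it is the more tightly bound nucleus.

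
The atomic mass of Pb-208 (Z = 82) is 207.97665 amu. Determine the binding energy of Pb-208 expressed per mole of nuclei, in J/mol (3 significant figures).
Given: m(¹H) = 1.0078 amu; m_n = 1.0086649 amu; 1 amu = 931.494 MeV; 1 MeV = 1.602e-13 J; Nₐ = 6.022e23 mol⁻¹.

1.58e+14 J/mol

Z = 82, so N = A − Z = 208 − 82 = 126.
Mass of separated nucleons = 82(1.0078) + 126(1.0086649) = 82.6396 + 127.0917774 = 209.7313774 amu
Δm = 209.7313774 − 207.97665 = 1.7547274 amu
E_B = 1.7547274 × 931.494 = 1634.52 MeV
Per nucleus in joules: 1634.52 MeV × 1.602e-13 J/MeV = 2.6185e-10 J
Per mole: 2.6185e-10 J × 6.022e23 mol⁻¹ = 1.5769e+14 J/mol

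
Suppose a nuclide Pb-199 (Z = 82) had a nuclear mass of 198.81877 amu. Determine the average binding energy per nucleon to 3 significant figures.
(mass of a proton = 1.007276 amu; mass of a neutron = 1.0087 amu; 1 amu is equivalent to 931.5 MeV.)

8.41 MeV/nucleon

With 82 protons and 117 neutrons (A = 199):
Σm = 82·m_p + 117·m_n = 82.596632 + 118.0179 = 200.614532 amu
Δm = 200.614532 − 198.81877 = 1.795762 amu
E_B = 1.795762 × 931.5 = 1672.75 MeV
BE/A = 1672.75 MeV / 199 = 8.406 MeV/nucleon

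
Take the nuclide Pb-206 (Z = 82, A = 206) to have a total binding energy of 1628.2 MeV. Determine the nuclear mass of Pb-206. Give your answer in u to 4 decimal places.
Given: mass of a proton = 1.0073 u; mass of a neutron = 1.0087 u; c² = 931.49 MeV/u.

Mass defect = 1628.2 MeV / (931.49 MeV/u) = 1.747952 u
Constituent mass = 82(1.0073) + 124(1.0087) = 207.6774 u
Nuclear mass = 207.6774 − 1.747952 = 205.929448 u ≈ 205.9294 u (to 4 decimal places)

205.9294 u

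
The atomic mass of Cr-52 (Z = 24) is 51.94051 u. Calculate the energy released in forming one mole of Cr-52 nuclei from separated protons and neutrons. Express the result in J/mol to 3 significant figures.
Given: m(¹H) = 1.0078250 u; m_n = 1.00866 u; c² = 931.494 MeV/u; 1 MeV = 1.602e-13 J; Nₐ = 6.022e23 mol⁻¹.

4.40e+13 J/mol

Mass of separated nucleons = 24(1.0078250) + 28(1.00866) = 24.1878000 + 28.24248 = 52.4302800 u
Δm = 52.4302800 − 51.94051 = 0.4897700 u
Binding energy = Δm·c² = 0.4897700 × 931.494 MeV/u = 456.218 MeV
Per nucleus in joules: 456.218 MeV × 1.602e-13 J/MeV = 7.3086e-11 J
Per mole: 7.3086e-11 J × 6.022e23 mol⁻¹ = 4.4012e+13 J/mol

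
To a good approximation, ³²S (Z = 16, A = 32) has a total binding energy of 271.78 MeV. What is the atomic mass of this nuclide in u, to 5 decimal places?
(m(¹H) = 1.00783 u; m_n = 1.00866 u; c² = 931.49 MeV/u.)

Mass defect = 271.78 MeV / (931.49 MeV/u) = 0.2917691 u
Constituent mass = 16(1.00783) + 16(1.00866) = 32.26384 u
Atomic mass = 32.26384 − 0.2917691 = 31.9720709 u ≈ 31.97207 u (to 5 decimal places)

31.97207 u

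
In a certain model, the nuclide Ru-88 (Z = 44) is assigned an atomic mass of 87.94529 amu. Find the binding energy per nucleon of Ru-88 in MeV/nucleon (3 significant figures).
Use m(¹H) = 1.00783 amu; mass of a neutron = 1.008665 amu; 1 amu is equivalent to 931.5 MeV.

8.26 MeV/nucleon

With 44 protons and 44 neutrons (A = 88):
Mass of separated nucleons = 44(1.00783) + 44(1.008665) = 44.34452 + 44.381260 = 88.725780 amu
The mass defect is 88.725780 − 87.94529 = 0.780490 amu.
Converting to energy: 0.780490 amu × 931.5 MeV/amu = 727.026 MeV
BE/A = 727.026 MeV / 88 = 8.262 MeV/nucleon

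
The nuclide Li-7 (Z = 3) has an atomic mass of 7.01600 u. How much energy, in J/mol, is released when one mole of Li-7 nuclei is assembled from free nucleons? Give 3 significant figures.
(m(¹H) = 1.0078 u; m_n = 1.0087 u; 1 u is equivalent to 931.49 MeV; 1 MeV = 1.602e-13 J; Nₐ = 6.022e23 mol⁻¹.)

With 3 protons and 4 neutrons (A = 7):
Total constituent mass: 3 × 1.0078 + 4 × 1.0087 = 7.0582 u
Δm = 7.0582 − 7.01600 = 0.04220 u
Converting to energy: 0.04220 u × 931.49 MeV/u = 39.3089 MeV
Per nucleus in joules: 39.3089 MeV × 1.602e-13 J/MeV = 6.2973e-12 J
Per mole: 6.2973e-12 J × 6.022e23 mol⁻¹ = 3.7922e+12 J/mol

3.79e+12 J/mol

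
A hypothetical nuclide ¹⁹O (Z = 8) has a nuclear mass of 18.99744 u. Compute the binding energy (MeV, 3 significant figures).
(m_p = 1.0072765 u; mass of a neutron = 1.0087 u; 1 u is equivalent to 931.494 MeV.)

Z = 8, so N = A − Z = 19 − 8 = 11.
Σm = 8·m_p + 11·m_n = 8.0582120 + 11.0957 = 19.1539120 u
Δm = 19.1539120 − 18.99744 = 0.1564720 u
Converting to energy: 0.1564720 u × 931.494 MeV/u = 145.753 MeV

146 MeV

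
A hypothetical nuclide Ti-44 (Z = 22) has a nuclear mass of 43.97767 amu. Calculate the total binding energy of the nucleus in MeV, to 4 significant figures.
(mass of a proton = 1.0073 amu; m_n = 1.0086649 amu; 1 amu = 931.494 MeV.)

348.0 MeV

Total constituent mass: 22 × 1.0073 + 22 × 1.0086649 = 44.3512278 amu
The mass defect is 44.3512278 − 43.97767 = 0.3735578 amu.
E_B = 0.3735578 × 931.494 = 347.967 MeV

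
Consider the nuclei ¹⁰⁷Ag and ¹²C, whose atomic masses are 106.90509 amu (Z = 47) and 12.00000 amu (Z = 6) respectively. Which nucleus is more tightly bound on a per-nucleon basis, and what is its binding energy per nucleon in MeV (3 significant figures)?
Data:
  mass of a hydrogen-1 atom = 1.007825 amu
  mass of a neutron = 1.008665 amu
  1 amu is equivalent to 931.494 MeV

¹⁰⁷Ag; 8.55 MeV/nucleon

¹⁰⁷Ag: Σm = 47(1.007825) + 60(1.008665) = 107.887675 amu; Δm = 0.982585 amu; E_B = 915.27 MeV; E_B/A = 8.554 MeV
¹²C: Σm = 6(1.007825) + 6(1.008665) = 12.098940 amu; Δm = 0.098940 amu; E_B = 92.162 MeV; E_B/A = 7.680 MeV
¹⁰⁷Ag has the higher binding energy per nucleon, so it is the more tightly bound nucleus.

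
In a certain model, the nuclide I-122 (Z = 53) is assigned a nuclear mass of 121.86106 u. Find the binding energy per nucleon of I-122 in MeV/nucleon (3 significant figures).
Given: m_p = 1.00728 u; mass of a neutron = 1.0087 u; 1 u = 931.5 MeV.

8.59 MeV/nucleon

The nucleus contains 53 protons and 122 − 53 = 69 neutrons.
Total constituent mass: 53 × 1.00728 + 69 × 1.0087 = 122.98614 u
The mass defect is 122.98614 − 121.86106 = 1.12508 u.
Binding energy = Δm·c² = 1.12508 × 931.5 MeV/u = 1048.01 MeV
BE/A = 1048.01 MeV / 122 = 8.590 MeV/nucleon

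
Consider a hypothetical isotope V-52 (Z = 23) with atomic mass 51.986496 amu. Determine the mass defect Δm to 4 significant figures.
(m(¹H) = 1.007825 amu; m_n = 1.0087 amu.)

0.4458 amu

Total constituent mass: 23 × 1.007825 + 29 × 1.0087 = 52.432275 amu
Mass defect Δm = 52.432275 − 51.986496 = 0.445779 amu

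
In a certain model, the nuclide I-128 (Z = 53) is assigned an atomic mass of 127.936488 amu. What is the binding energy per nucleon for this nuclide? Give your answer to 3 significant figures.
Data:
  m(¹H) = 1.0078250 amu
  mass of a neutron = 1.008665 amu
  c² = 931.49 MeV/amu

The nucleus contains 53 protons and 128 − 53 = 75 neutrons.
Mass of separated nucleons = 53(1.0078250) + 75(1.008665) = 53.4147250 + 75.649875 = 129.0646000 amu
Mass defect Δm = 129.0646000 − 127.936488 = 1.1281120 amu
E_B = 1.1281120 × 931.49 = 1050.83 MeV
Per nucleon: 1050.83 / 128 = 8.210 MeV

8.21 MeV/nucleon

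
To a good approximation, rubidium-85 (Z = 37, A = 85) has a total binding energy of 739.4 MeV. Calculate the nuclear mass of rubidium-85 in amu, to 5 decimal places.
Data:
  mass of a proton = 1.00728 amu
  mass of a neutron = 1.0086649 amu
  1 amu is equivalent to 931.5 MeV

Mass defect = 739.4 MeV / (931.5 MeV/amu) = 0.7937735 amu
Constituent mass = 37(1.00728) + 48(1.0086649) = 85.6852752 amu
Nuclear mass = 85.6852752 − 0.7937735 = 84.8915017 amu ≈ 84.89150 amu (to 5 decimal places)

84.89150 amu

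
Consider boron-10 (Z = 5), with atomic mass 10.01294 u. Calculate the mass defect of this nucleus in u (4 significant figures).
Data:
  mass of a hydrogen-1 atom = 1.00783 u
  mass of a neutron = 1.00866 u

Σm = 5·m(¹H) + 5·m_n = 5.03915 + 5.04330 = 10.08245 u
Δm = 10.08245 − 10.01294 = 0.06951 u

0.06951 u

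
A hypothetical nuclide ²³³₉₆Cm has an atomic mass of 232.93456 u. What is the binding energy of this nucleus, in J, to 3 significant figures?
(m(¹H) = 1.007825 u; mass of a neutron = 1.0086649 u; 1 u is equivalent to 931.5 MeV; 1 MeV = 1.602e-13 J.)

2.99e-10 J

The nucleus contains 96 protons and 233 − 96 = 137 neutrons.
Mass of separated nucleons = 96(1.007825) + 137(1.0086649) = 96.751200 + 138.1870913 = 234.9382913 u
Δm = 234.9382913 − 232.93456 = 2.0037313 u
Binding energy = Δm·c² = 2.0037313 × 931.5 MeV/u = 1866.48 MeV
In joules: 1866.48 MeV × 1.602e-13 J/MeV = 2.9901e-10 J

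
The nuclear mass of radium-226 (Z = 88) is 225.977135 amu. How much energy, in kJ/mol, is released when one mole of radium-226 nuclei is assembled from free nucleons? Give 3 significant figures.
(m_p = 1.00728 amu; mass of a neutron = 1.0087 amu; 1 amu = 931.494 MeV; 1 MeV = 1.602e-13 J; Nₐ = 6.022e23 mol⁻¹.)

With 88 protons and 138 neutrons (A = 226):
Total constituent mass: 88 × 1.00728 + 138 × 1.0087 = 227.84124 amu
The mass defect is 227.84124 − 225.977135 = 1.864105 amu.
E_B = 1.864105 × 931.494 = 1736.40 MeV
Per nucleus in joules: 1736.40 MeV × 1.602e-13 J/MeV = 2.7817e-10 J
Per mole: 2.7817e-10 J × 6.022e23 mol⁻¹ = 1.6751e+14 J/mol

1.68e+11 kJ/mol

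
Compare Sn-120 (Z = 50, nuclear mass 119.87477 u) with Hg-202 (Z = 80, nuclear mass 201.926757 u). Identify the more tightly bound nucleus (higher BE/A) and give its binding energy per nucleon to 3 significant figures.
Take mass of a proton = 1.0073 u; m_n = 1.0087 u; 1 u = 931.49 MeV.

Sn-120: Σm = 50(1.0073) + 70(1.0087) = 120.9740 u; Δm = 1.09923 u; E_B = 1023.9 MeV; E_B/A = 8.533 MeV
Hg-202: Σm = 80(1.0073) + 122(1.0087) = 203.6454 u; Δm = 1.718643 u; E_B = 1600.9 MeV; E_B/A = 7.925 MeV
Sn-120 has the higher binding energy per nucleon, so it is the more tightly bound nucleus.

Sn-120; 8.53 MeV/nucleon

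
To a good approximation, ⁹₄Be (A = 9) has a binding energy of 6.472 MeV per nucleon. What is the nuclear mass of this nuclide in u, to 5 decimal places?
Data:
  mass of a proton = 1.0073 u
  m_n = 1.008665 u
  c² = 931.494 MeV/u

Total binding energy = 9 × 6.472 = 58.248 MeV
Mass defect = 58.248 MeV / (931.494 MeV/u) = 0.0625318 u
Constituent mass = 4(1.0073) + 5(1.008665) = 9.072525 u
Nuclear mass = 9.072525 − 0.0625318 = 9.0099932 u ≈ 9.00999 u (to 5 decimal places)

9.00999 u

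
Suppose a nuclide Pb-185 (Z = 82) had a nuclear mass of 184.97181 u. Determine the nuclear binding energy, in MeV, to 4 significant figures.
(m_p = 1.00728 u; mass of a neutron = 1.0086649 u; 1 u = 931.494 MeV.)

Σm = 82·m_p + 103·m_n = 82.59696 + 103.8924847 = 186.4894447 u
Δm = 186.4894447 − 184.97181 = 1.5176347 u
Binding energy = Δm·c² = 1.5176347 × 931.494 MeV/u = 1413.67 MeV

1414 MeV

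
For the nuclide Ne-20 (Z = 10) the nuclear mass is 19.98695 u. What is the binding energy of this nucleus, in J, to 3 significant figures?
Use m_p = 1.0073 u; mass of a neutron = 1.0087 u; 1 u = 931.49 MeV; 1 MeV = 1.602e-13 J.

The nucleus contains 10 protons and 20 − 10 = 10 neutrons.
Σm = 10·m_p + 10·m_n = 10.0730 + 10.0870 = 20.1600 u
Mass defect Δm = 20.1600 − 19.98695 = 0.17305 u
Converting to energy: 0.17305 u × 931.49 MeV/u = 161.194 MeV
In joules: 161.194 MeV × 1.602e-13 J/MeV = 2.5823e-11 J

2.58e-11 J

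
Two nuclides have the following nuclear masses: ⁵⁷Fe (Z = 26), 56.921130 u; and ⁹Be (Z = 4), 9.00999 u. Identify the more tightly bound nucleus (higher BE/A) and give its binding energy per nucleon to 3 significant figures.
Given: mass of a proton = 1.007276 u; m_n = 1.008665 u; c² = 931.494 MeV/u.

⁵⁷Fe: Σm = 26(1.007276) + 31(1.008665) = 57.457791 u; Δm = 0.536661 u; E_B = 499.90 MeV; E_B/A = 8.770 MeV
⁹Be: Σm = 4(1.007276) + 5(1.008665) = 9.072429 u; Δm = 0.062439 u; E_B = 58.162 MeV; E_B/A = 6.462 MeV
⁵⁷Fe has the higher binding energy per nucleon, so it is the more tightly bound nucleus.

⁵⁷Fe; 8.77 MeV/nucleon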